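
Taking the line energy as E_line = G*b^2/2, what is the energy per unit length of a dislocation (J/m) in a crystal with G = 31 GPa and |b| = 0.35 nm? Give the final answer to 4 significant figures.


E = G*b^2/2
b = 0.35 nm = 3.5e-10 m
G = 31 GPa = 3.1e+10 Pa
E = 0.5 * 3.1e+10 * (3.5e-10)^2
E = 1.899e-09 J/m


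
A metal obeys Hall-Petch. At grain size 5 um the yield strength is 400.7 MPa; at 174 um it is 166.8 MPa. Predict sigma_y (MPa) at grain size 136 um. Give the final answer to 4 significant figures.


sigma_y = sigma0 + k / sqrt(d)
1/sqrt(d1) = 1/sqrt(5e-06) = 447.214;  1/sqrt(d2) = 75.8098
k = (sigma1 - sigma2) / (1/sqrt(d1) - 1/sqrt(d2)) = (400.7 - 166.8) / (447.214 - 75.8098) = 0.629773 MPa*m^0.5
sigma0 = sigma1 - k/sqrt(d1) = 400.7 - 0.629773*447.214 = 119.057 MPa
sigma_y(d3) = 119.057 + 0.629773 / sqrt(1.36e-04) = 173.1 MPa


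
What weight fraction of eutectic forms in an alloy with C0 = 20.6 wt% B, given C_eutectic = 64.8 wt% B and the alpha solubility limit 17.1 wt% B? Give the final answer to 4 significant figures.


f_primary = (C_e - C0) / (C_e - C_alpha_max)
f_primary = (64.8 - 20.6) / (64.8 - 17.1)
f_primary = 0.926625
f_eutectic = 1 - 0.926625 = 0.07338


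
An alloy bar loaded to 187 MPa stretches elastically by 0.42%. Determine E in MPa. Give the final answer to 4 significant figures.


E = sigma / epsilon
epsilon = 0.42% = 4.2e-03
E = 187 / 4.2e-03
E = 44520 MPa


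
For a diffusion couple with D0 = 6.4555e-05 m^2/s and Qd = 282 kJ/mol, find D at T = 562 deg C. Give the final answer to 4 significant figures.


D = D0 * exp(-Qd / (R*T))
T = 835.15 K
D = 6.4555e-05 * exp(-282e3 / (8.314 * 835.15))
D = 1.484e-22 m^2/s


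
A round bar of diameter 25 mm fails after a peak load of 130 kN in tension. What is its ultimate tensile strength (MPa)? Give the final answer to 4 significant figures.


A0 = pi*(d/2)^2 = pi*(25/2)^2 = 490.874 mm^2
UTS = F_max / A0 = 130*1000 / 490.874
UTS = 264.8 MPa


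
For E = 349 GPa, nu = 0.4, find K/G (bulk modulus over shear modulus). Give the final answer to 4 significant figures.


G = E / (2*(1+nu))
G = 349 / (2*(1+0.4)) = 124.643 GPa
K = E / (3*(1-2*nu))
K = 349 / (3*(1-2*0.4)) = 581.667 GPa
K/G = 581.667 / 124.643 = 4.667


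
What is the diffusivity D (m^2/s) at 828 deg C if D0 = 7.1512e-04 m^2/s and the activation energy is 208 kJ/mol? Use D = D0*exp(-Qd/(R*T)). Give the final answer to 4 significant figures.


D = D0 * exp(-Qd / (R*T))
T = 1101.15 K
D = 7.1512e-04 * exp(-208e3 / (8.314 * 1101.15))
D = 9.711e-14 m^2/s


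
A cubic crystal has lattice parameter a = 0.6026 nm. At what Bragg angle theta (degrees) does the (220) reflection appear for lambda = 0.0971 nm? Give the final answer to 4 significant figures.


d = a / sqrt(h^2+k^2+l^2)
d = 0.6026 / sqrt(8) = 0.213051 nm
lambda = 2*d*sin(theta)  =>  sin(theta) = lambda / (2*d)
sin(theta) = 0.0971 / (2 * 0.213051) = 0.227879
theta = 13.17 deg


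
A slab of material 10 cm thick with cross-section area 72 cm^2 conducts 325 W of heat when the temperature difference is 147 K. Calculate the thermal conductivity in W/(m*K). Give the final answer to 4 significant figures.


k = Q*L / (A*dT)
L = 0.1 m, A = 7.2e-03 m^2
k = 325 * 0.1 / (7.2e-03 * 147)
k = 30.71 W/(m*K)


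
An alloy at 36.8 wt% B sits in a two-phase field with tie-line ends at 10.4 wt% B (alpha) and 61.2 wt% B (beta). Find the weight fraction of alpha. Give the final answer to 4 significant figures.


f_alpha = (C_beta - C0) / (C_beta - C_alpha)
f_alpha = (61.2 - 36.8) / (61.2 - 10.4)
f_alpha = 0.4803


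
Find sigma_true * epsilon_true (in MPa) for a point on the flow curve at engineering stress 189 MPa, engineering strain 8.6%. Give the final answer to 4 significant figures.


sigma_true = sigma_eng * (1 + epsilon_eng)
sigma_true = 189 * (1 + 0.086) = 205.254 MPa
epsilon_true = ln(1 + epsilon_eng)
epsilon_true = ln(1 + 0.086) = 0.0825012
sigma_true * epsilon_true = 205.254 * 0.0825012 = 16.93 MPa


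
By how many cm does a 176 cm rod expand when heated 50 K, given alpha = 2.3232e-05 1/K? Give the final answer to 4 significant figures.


dL = L0 * alpha * dT
dL = 176 * 2.3232e-05 * 50
dL = 0.2044 cm


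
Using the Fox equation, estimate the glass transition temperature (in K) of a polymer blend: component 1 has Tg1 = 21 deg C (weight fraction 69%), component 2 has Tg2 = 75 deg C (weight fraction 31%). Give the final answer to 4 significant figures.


1/Tg = w1/Tg1 + w2/Tg2 (in Kelvin)
Tg1 = 294.15 K, Tg2 = 348.15 K
1/Tg = 0.69/294.15 + 0.31/348.15
Tg = 309 K


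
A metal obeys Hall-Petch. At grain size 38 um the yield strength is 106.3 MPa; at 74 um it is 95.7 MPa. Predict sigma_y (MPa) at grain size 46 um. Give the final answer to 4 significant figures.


sigma_y = sigma0 + k / sqrt(d)
1/sqrt(d1) = 1/sqrt(3.8e-05) = 162.221;  1/sqrt(d2) = 116.248
k = (sigma1 - sigma2) / (1/sqrt(d1) - 1/sqrt(d2)) = (106.3 - 95.7) / (162.221 - 116.248) = 0.230566 MPa*m^0.5
sigma0 = sigma1 - k/sqrt(d1) = 106.3 - 0.230566*162.221 = 68.8972 MPa
sigma_y(d3) = 68.8972 + 0.230566 / sqrt(4.6e-05) = 102.9 MPa


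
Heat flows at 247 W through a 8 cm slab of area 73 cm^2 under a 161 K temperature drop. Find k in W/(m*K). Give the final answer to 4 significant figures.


k = Q*L / (A*dT)
L = 0.08 m, A = 7.3e-03 m^2
k = 247 * 0.08 / (7.3e-03 * 161)
k = 16.81 W/(m*K)


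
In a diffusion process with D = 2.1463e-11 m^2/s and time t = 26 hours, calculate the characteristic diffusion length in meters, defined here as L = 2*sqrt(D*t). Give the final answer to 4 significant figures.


t = 26 hr = 93600 s
Diffusion length = 2*sqrt(D*t)
= 2*sqrt(2.1463e-11 * 93600)
= 2.835e-03 m


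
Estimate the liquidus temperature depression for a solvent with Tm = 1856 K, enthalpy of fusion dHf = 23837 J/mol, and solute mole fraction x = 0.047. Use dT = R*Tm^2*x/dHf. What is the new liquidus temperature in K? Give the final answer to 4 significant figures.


dT = R*Tm^2*x / dHf
dT = 8.314 * 1856^2 * 0.047 / 23837
dT = 56.4693 K
T_new = 1856 - 56.4693 = 1800 K


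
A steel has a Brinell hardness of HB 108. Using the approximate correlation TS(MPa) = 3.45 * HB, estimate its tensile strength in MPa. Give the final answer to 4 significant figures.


TS (MPa) = 3.45 * HB
TS = 3.45 * 108
TS = 372.6 MPa


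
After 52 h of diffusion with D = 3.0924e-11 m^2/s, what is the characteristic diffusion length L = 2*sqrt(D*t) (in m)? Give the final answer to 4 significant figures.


t = 52 hr = 187200 s
Diffusion length = 2*sqrt(D*t)
= 2*sqrt(3.0924e-11 * 187200)
= 4.812e-03 m


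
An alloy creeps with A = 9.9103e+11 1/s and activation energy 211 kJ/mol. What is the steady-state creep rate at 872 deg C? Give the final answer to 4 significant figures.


rate = A * exp(-Q / (R*T))
T = 872 + 273.15 = 1145.15 K
rate = 9.9103e+11 * exp(-211e3 / (8.314 * 1145.15))
rate = 235.1 1/s


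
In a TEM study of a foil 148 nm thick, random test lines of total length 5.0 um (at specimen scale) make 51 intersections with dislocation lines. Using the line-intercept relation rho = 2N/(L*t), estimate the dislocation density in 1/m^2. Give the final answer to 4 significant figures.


rho = 2N / (L * t)
L = 5.0 um = 5e-06 m, t = 148 nm = 1.48e-07 m
rho = 2 * 51 / (5e-06 * 1.48e-07)
rho = 1.378e+14 1/m^2


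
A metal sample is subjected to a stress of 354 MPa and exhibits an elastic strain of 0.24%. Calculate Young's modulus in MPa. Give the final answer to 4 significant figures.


E = sigma / epsilon
epsilon = 0.24% = 2.4e-03
E = 354 / 2.4e-03
E = 147500 MPa


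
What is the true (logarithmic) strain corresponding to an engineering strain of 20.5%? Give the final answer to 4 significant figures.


epsilon_true = ln(1 + epsilon_eng)
epsilon_true = ln(1 + 0.205)
epsilon_true = 0.1865


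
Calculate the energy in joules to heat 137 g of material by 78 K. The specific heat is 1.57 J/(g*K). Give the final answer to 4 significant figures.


Q = m * cp * dT
Q = 137 * 1.57 * 78
Q = 16780 J


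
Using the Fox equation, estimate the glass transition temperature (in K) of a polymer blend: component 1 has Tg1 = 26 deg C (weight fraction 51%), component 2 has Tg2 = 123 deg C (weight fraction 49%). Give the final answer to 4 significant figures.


1/Tg = w1/Tg1 + w2/Tg2 (in Kelvin)
Tg1 = 299.15 K, Tg2 = 396.15 K
1/Tg = 0.51/299.15 + 0.49/396.15
Tg = 339.9 K


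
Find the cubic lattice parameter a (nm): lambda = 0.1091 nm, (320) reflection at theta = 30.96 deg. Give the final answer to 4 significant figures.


d = lambda / (2*sin(theta))
d = 0.1091 / (2*sin(30.96 deg))
d = 0.106038 nm
a = d * sqrt(h^2+k^2+l^2) = 0.106038 * sqrt(13)
a = 0.3823 nm


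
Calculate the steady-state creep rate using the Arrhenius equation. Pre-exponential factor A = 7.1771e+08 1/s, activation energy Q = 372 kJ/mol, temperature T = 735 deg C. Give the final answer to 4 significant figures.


rate = A * exp(-Q / (R*T))
T = 735 + 273.15 = 1008.15 K
rate = 7.1771e+08 * exp(-372e3 / (8.314 * 1008.15))
rate = 3.811e-11 1/s


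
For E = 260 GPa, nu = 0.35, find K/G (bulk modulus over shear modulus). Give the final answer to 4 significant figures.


G = E / (2*(1+nu))
G = 260 / (2*(1+0.35)) = 96.2963 GPa
K = E / (3*(1-2*nu))
K = 260 / (3*(1-2*0.35)) = 288.889 GPa
K/G = 288.889 / 96.2963 = 3


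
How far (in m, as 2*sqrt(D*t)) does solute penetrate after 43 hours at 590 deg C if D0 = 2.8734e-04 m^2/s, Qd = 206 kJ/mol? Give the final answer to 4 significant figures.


Step 1: D = D0 * exp(-Qd/(R*T))
T = 863.15 K
D = 2.8734e-04 * exp(-206e3 / (8.314 * 863.15)) = 9.80819e-17 m^2/s
Step 2: L = 2*sqrt(D*t)
t = 43 h = 154800 s
L = 2*sqrt(9.80819e-17 * 154800) = 7.793e-06 m


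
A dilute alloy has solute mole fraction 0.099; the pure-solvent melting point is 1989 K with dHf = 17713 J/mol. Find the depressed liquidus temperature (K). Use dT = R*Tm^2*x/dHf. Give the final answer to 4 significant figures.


dT = R*Tm^2*x / dHf
dT = 8.314 * 1989^2 * 0.099 / 17713
dT = 183.833 K
T_new = 1989 - 183.833 = 1805 K


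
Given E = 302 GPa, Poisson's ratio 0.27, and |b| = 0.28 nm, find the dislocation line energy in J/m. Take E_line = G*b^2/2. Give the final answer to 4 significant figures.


Step 1: G = E / (2*(1+nu))
G = 302 / (2*(1+0.27)) = 118.898 GPa = 1.18898e+11 Pa
Step 2: E_line = G*b^2/2
b = 0.28 nm = 2.8e-10 m
E_line = 0.5 * 1.18898e+11 * (2.8e-10)^2 = 4.661e-09 J/m


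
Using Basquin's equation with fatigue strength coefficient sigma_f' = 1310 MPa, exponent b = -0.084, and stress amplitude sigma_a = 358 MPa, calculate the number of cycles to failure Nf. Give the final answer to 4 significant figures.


sigma_a = sigma_f' * (2*Nf)^b
2*Nf = (sigma_a / sigma_f')^(1/b)
2*Nf = (358 / 1310)^(1/-0.084)
2*Nf = 5.09335e+06
Nf = 2.547e+06 cycles


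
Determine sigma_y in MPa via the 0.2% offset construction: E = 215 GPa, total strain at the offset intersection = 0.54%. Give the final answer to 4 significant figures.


Offset strain = 0.002
Elastic strain at yield = total_strain - offset = 5.4e-03 - 0.002 = 3.4e-03
sigma_y = E * elastic_strain = 215000 * 3.4e-03
sigma_y = 731 MPa


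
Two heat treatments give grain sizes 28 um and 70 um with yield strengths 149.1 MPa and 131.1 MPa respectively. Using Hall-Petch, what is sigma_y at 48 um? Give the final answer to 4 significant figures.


sigma_y = sigma0 + k / sqrt(d)
1/sqrt(d1) = 1/sqrt(2.8e-05) = 188.982;  1/sqrt(d2) = 119.523
k = (sigma1 - sigma2) / (1/sqrt(d1) - 1/sqrt(d2)) = (149.1 - 131.1) / (188.982 - 119.523) = 0.259144 MPa*m^0.5
sigma0 = sigma1 - k/sqrt(d1) = 149.1 - 0.259144*188.982 = 100.126 MPa
sigma_y(d3) = 100.126 + 0.259144 / sqrt(4.8e-05) = 137.5 MPa


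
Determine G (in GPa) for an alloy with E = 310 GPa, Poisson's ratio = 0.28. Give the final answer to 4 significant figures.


G = E / (2*(1+nu))
G = 310 / (2*(1+0.28))
G = 121.1 GPa


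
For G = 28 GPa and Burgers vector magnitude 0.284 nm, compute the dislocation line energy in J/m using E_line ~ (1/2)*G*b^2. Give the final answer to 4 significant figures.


E = G*b^2/2
b = 0.284 nm = 2.84e-10 m
G = 28 GPa = 2.8e+10 Pa
E = 0.5 * 2.8e+10 * (2.84e-10)^2
E = 1.129e-09 J/m


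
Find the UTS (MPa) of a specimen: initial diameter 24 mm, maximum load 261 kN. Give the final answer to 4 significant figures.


A0 = pi*(d/2)^2 = pi*(24/2)^2 = 452.389 mm^2
UTS = F_max / A0 = 261*1000 / 452.389
UTS = 576.9 MPa


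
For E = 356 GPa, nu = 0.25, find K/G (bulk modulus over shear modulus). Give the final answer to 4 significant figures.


G = E / (2*(1+nu))
G = 356 / (2*(1+0.25)) = 142.4 GPa
K = E / (3*(1-2*nu))
K = 356 / (3*(1-2*0.25)) = 237.333 GPa
K/G = 237.333 / 142.4 = 1.667


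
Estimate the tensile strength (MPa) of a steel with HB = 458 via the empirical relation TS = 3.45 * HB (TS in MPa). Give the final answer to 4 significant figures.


TS (MPa) = 3.45 * HB
TS = 3.45 * 458
TS = 1580 MPa


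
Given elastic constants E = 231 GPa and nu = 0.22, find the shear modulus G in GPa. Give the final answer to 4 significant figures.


G = E / (2*(1+nu))
G = 231 / (2*(1+0.22))
G = 94.67 GPa


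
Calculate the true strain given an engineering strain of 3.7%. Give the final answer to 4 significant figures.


epsilon_true = ln(1 + epsilon_eng)
epsilon_true = ln(1 + 0.037)
epsilon_true = 0.03633


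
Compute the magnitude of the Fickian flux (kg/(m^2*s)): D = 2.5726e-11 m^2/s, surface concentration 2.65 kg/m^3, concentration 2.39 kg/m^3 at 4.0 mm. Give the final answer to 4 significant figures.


J = -D * (dC/dx) = D * (C1 - C2) / dx
J = 2.5726e-11 * (2.65 - 2.39) / 4e-03
J = 1.672e-09 kg/(m^2*s)


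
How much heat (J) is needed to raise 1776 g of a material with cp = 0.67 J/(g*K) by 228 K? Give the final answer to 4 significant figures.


Q = m * cp * dT
Q = 1776 * 0.67 * 228
Q = 271300 J


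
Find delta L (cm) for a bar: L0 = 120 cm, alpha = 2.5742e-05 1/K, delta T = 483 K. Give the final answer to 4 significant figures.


dL = L0 * alpha * dT
dL = 120 * 2.5742e-05 * 483
dL = 1.492 cm


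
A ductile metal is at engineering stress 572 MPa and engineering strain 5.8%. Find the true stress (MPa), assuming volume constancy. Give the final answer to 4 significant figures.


sigma_true = sigma_eng * (1 + epsilon_eng)
sigma_true = 572 * (1 + 0.058)
sigma_true = 605.2 MPa


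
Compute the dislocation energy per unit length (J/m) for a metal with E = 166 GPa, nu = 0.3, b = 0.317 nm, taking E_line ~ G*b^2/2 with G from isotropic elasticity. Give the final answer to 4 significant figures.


Step 1: G = E / (2*(1+nu))
G = 166 / (2*(1+0.3)) = 63.8462 GPa = 6.38462e+10 Pa
Step 2: E_line = G*b^2/2
b = 0.317 nm = 3.17e-10 m
E_line = 0.5 * 6.38462e+10 * (3.17e-10)^2 = 3.208e-09 J/m


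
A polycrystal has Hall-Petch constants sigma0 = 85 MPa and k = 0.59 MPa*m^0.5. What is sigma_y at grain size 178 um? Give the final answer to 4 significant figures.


sigma_y = sigma0 + k / sqrt(d)
d = 178 um = 1.78e-04 m
sigma_y = 85 + 0.59 / sqrt(1.78e-04)
sigma_y = 129.2 MPa


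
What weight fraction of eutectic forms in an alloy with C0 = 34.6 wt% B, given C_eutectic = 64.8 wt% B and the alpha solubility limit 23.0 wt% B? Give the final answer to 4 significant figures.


f_primary = (C_e - C0) / (C_e - C_alpha_max)
f_primary = (64.8 - 34.6) / (64.8 - 23.0)
f_primary = 0.722488
f_eutectic = 1 - 0.722488 = 0.2775


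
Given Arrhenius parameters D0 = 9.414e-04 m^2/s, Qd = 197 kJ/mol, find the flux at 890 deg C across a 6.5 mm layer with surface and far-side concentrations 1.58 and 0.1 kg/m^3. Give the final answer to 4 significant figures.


Step 1: D = D0 * exp(-Qd/(R*T))
T = 890 + 273.15 = 1163.15 K
D = 9.414e-04 * exp(-197e3 / (8.314 * 1163.15)) = 1.33843e-12 m^2/s
Step 2: J = D * (C1 - C2) / dx
J = 1.33843e-12 * (1.58 - 0.1) / 6.5e-03
J = 3.048e-10 kg/(m^2*s)


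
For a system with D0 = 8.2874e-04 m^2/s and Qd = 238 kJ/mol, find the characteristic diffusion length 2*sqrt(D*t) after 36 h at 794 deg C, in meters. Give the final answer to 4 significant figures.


Step 1: D = D0 * exp(-Qd/(R*T))
T = 1067.15 K
D = 8.2874e-04 * exp(-238e3 / (8.314 * 1067.15)) = 1.85533e-15 m^2/s
Step 2: L = 2*sqrt(D*t)
t = 36 h = 129600 s
L = 2*sqrt(1.85533e-15 * 129600) = 3.101e-05 m


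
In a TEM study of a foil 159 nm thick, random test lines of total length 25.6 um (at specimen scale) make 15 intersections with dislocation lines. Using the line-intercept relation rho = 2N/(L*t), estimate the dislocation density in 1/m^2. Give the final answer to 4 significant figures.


rho = 2N / (L * t)
L = 25.6 um = 2.56e-05 m, t = 159 nm = 1.59e-07 m
rho = 2 * 15 / (2.56e-05 * 1.59e-07)
rho = 7.37e+12 1/m^2


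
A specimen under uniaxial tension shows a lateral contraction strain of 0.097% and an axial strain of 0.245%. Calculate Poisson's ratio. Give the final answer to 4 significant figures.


nu = -epsilon_lat / epsilon_axial
Lateral strain is contraction (negative), so using magnitudes:
nu = 0.097 / 0.245
nu = 0.3959


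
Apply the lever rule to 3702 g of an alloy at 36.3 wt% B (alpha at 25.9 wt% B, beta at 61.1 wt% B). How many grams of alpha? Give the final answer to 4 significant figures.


f_alpha = (C_beta - C0) / (C_beta - C_alpha)
f_alpha = (61.1 - 36.3) / (61.1 - 25.9) = 0.704545
m_alpha = f_alpha * m_total = 0.704545 * 3702 = 2608 g


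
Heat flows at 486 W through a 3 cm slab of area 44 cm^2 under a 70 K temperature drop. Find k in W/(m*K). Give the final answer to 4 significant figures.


k = Q*L / (A*dT)
L = 0.03 m, A = 4.4e-03 m^2
k = 486 * 0.03 / (4.4e-03 * 70)
k = 47.34 W/(m*K)


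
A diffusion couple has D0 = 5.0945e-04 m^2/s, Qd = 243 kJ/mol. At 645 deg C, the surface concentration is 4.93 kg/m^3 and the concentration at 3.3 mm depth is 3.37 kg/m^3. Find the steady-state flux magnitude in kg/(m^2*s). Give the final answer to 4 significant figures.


Step 1: D = D0 * exp(-Qd/(R*T))
T = 645 + 273.15 = 918.15 K
D = 5.0945e-04 * exp(-243e3 / (8.314 * 918.15)) = 7.62157e-18 m^2/s
Step 2: J = D * (C1 - C2) / dx
J = 7.62157e-18 * (4.93 - 3.37) / 3.3e-03
J = 3.603e-15 kg/(m^2*s)


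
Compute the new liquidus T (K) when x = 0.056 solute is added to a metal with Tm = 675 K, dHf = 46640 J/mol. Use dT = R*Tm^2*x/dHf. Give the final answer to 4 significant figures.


dT = R*Tm^2*x / dHf
dT = 8.314 * 675^2 * 0.056 / 46640
dT = 4.54828 K
T_new = 675 - 4.54828 = 670.5 K


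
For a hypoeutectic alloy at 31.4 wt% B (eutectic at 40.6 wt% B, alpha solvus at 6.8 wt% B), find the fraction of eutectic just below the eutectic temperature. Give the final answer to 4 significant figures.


f_primary = (C_e - C0) / (C_e - C_alpha_max)
f_primary = (40.6 - 31.4) / (40.6 - 6.8)
f_primary = 0.272189
f_eutectic = 1 - 0.272189 = 0.7278


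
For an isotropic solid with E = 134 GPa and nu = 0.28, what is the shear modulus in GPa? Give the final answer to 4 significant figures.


G = E / (2*(1+nu))
G = 134 / (2*(1+0.28))
G = 52.34 GPa


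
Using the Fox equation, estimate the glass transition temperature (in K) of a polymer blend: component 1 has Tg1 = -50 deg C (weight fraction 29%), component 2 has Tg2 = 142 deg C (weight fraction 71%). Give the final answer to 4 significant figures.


1/Tg = w1/Tg1 + w2/Tg2 (in Kelvin)
Tg1 = 223.15 K, Tg2 = 415.15 K
1/Tg = 0.29/223.15 + 0.71/415.15
Tg = 332.2 K


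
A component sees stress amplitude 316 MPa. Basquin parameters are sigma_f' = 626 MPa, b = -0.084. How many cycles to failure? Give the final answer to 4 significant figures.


sigma_a = sigma_f' * (2*Nf)^b
2*Nf = (sigma_a / sigma_f')^(1/b)
2*Nf = (316 / 626)^(1/-0.084)
2*Nf = 3422.73
Nf = 1711 cycles


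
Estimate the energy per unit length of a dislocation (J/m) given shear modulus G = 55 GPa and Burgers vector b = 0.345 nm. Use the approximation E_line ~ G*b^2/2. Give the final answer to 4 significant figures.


E = G*b^2/2
b = 0.345 nm = 3.45e-10 m
G = 55 GPa = 5.5e+10 Pa
E = 0.5 * 5.5e+10 * (3.45e-10)^2
E = 3.273e-09 J/m


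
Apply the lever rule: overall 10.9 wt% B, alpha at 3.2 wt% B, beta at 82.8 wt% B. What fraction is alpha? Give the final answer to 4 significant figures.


f_alpha = (C_beta - C0) / (C_beta - C_alpha)
f_alpha = (82.8 - 10.9) / (82.8 - 3.2)
f_alpha = 0.9033


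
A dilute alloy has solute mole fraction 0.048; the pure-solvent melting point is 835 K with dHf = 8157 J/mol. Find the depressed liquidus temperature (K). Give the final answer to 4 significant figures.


dT = R*Tm^2*x / dHf
dT = 8.314 * 835^2 * 0.048 / 8157
dT = 34.1109 K
T_new = 835 - 34.1109 = 800.9 K


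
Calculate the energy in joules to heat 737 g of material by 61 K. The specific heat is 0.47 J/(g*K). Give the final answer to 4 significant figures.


Q = m * cp * dT
Q = 737 * 0.47 * 61
Q = 21130 J


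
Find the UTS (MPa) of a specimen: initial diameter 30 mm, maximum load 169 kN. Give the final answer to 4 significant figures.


A0 = pi*(d/2)^2 = pi*(30/2)^2 = 706.858 mm^2
UTS = F_max / A0 = 169*1000 / 706.858
UTS = 239.1 MPa


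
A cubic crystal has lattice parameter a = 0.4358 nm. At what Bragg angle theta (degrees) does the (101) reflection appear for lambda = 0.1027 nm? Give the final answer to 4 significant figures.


d = a / sqrt(h^2+k^2+l^2)
d = 0.4358 / sqrt(2) = 0.308157 nm
lambda = 2*d*sin(theta)  =>  sin(theta) = lambda / (2*d)
sin(theta) = 0.1027 / (2 * 0.308157) = 0.166636
theta = 9.592 deg


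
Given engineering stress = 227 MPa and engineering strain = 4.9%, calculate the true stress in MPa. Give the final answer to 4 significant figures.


sigma_true = sigma_eng * (1 + epsilon_eng)
sigma_true = 227 * (1 + 0.049)
sigma_true = 238.1 MPa


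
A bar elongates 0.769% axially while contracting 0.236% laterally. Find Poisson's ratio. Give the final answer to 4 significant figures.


nu = -epsilon_lat / epsilon_axial
Lateral strain is contraction (negative), so using magnitudes:
nu = 0.236 / 0.769
nu = 0.3069


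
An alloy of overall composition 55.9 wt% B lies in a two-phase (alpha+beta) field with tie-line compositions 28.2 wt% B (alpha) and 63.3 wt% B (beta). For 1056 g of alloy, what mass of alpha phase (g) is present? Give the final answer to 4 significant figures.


f_alpha = (C_beta - C0) / (C_beta - C_alpha)
f_alpha = (63.3 - 55.9) / (63.3 - 28.2) = 0.210826
m_alpha = f_alpha * m_total = 0.210826 * 1056 = 222.6 g


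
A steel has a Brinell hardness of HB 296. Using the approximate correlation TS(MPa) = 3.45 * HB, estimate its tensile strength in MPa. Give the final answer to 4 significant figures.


TS (MPa) = 3.45 * HB
TS = 3.45 * 296
TS = 1021 MPa


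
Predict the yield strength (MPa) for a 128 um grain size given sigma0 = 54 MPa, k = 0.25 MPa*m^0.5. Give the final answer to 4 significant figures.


sigma_y = sigma0 + k / sqrt(d)
d = 128 um = 1.28e-04 m
sigma_y = 54 + 0.25 / sqrt(1.28e-04)
sigma_y = 76.1 MPa


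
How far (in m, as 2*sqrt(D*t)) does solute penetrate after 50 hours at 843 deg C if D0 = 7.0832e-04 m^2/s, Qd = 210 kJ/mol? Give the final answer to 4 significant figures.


Step 1: D = D0 * exp(-Qd/(R*T))
T = 1116.15 K
D = 7.0832e-04 * exp(-210e3 / (8.314 * 1116.15)) = 1.0522e-13 m^2/s
Step 2: L = 2*sqrt(D*t)
t = 50 h = 180000 s
L = 2*sqrt(1.0522e-13 * 180000) = 2.752e-04 m


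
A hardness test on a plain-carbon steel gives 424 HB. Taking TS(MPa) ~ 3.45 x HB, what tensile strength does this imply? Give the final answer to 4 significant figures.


TS (MPa) = 3.45 * HB
TS = 3.45 * 424
TS = 1463 MPa


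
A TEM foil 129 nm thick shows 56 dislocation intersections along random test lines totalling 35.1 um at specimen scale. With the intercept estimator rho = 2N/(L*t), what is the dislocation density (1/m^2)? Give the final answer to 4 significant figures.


rho = 2N / (L * t)
L = 35.1 um = 3.51e-05 m, t = 129 nm = 1.29e-07 m
rho = 2 * 56 / (3.51e-05 * 1.29e-07)
rho = 2.474e+13 1/m^2


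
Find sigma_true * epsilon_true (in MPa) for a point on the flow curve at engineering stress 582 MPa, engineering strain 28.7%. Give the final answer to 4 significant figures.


sigma_true = sigma_eng * (1 + epsilon_eng)
sigma_true = 582 * (1 + 0.287) = 749.034 MPa
epsilon_true = ln(1 + epsilon_eng)
epsilon_true = ln(1 + 0.287) = 0.252314
sigma_true * epsilon_true = 749.034 * 0.252314 = 189 MPa


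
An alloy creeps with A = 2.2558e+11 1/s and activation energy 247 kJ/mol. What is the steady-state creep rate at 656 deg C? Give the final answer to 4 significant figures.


rate = A * exp(-Q / (R*T))
T = 656 + 273.15 = 929.15 K
rate = 2.2558e+11 * exp(-247e3 / (8.314 * 929.15))
rate = 2.931e-03 1/s


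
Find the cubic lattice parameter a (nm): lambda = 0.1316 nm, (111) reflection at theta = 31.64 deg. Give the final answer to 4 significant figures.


d = lambda / (2*sin(theta))
d = 0.1316 / (2*sin(31.64 deg))
d = 0.125434 nm
a = d * sqrt(h^2+k^2+l^2) = 0.125434 * sqrt(3)
a = 0.2173 nm


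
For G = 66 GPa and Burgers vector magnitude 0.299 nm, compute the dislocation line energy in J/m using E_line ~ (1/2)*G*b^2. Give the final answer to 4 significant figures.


E = G*b^2/2
b = 0.299 nm = 2.99e-10 m
G = 66 GPa = 6.6e+10 Pa
E = 0.5 * 6.6e+10 * (2.99e-10)^2
E = 2.95e-09 J/m


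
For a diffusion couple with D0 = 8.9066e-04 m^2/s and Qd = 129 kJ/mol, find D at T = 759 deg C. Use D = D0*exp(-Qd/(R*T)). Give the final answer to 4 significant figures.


D = D0 * exp(-Qd / (R*T))
T = 1032.15 K
D = 8.9066e-04 * exp(-129e3 / (8.314 * 1032.15))
D = 2.637e-10 m^2/s


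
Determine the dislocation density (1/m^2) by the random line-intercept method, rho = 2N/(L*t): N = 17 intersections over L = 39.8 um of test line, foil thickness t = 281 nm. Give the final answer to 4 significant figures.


rho = 2N / (L * t)
L = 39.8 um = 3.98e-05 m, t = 281 nm = 2.81e-07 m
rho = 2 * 17 / (3.98e-05 * 2.81e-07)
rho = 3.04e+12 1/m^2


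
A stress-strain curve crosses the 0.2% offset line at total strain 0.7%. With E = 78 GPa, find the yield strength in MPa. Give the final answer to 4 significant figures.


Offset strain = 0.002
Elastic strain at yield = total_strain - offset = 7e-03 - 0.002 = 5e-03
sigma_y = E * elastic_strain = 78000 * 5e-03
sigma_y = 390 MPa


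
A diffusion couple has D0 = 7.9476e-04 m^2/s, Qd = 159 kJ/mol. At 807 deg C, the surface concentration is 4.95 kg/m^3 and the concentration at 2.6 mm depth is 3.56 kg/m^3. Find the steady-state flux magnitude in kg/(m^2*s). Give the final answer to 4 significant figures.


Step 1: D = D0 * exp(-Qd/(R*T))
T = 807 + 273.15 = 1080.15 K
D = 7.9476e-04 * exp(-159e3 / (8.314 * 1080.15)) = 1.62527e-11 m^2/s
Step 2: J = D * (C1 - C2) / dx
J = 1.62527e-11 * (4.95 - 3.56) / 2.6e-03
J = 8.689e-09 kg/(m^2*s)


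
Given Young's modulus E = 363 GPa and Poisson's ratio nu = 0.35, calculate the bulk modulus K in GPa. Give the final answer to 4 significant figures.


K = E / (3*(1-2*nu))
K = 363 / (3*(1-2*0.35))
K = 403.3 GPa


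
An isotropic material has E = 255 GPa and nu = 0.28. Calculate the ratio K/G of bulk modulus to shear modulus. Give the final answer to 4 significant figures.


G = E / (2*(1+nu))
G = 255 / (2*(1+0.28)) = 99.6094 GPa
K = E / (3*(1-2*nu))
K = 255 / (3*(1-2*0.28)) = 193.182 GPa
K/G = 193.182 / 99.6094 = 1.939


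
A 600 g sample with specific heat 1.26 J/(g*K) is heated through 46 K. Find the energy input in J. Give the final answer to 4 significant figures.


Q = m * cp * dT
Q = 600 * 1.26 * 46
Q = 34780 J


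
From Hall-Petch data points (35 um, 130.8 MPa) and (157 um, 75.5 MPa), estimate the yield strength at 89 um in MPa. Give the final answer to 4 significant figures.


sigma_y = sigma0 + k / sqrt(d)
1/sqrt(d1) = 1/sqrt(3.5e-05) = 169.031;  1/sqrt(d2) = 79.8087
k = (sigma1 - sigma2) / (1/sqrt(d1) - 1/sqrt(d2)) = (130.8 - 75.5) / (169.031 - 79.8087) = 0.619801 MPa*m^0.5
sigma0 = sigma1 - k/sqrt(d1) = 130.8 - 0.619801*169.031 = 26.0345 MPa
sigma_y(d3) = 26.0345 + 0.619801 / sqrt(8.9e-05) = 91.73 MPa


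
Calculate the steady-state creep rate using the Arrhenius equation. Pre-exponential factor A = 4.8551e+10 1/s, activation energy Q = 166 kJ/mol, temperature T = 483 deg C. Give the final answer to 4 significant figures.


rate = A * exp(-Q / (R*T))
T = 483 + 273.15 = 756.15 K
rate = 4.8551e+10 * exp(-166e3 / (8.314 * 756.15))
rate = 0.1654 1/s


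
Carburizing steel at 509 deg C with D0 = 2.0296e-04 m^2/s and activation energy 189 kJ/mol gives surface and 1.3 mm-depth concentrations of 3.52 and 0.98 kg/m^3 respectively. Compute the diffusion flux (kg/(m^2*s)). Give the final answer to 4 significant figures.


Step 1: D = D0 * exp(-Qd/(R*T))
T = 509 + 273.15 = 782.15 K
D = 2.0296e-04 * exp(-189e3 / (8.314 * 782.15)) = 4.84051e-17 m^2/s
Step 2: J = D * (C1 - C2) / dx
J = 4.84051e-17 * (3.52 - 0.98) / 1.3e-03
J = 9.458e-14 kg/(m^2*s)


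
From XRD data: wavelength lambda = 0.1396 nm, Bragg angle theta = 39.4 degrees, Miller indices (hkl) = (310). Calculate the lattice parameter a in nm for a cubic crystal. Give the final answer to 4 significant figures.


d = lambda / (2*sin(theta))
d = 0.1396 / (2*sin(39.4 deg))
d = 0.109968 nm
a = d * sqrt(h^2+k^2+l^2) = 0.109968 * sqrt(10)
a = 0.3477 nm


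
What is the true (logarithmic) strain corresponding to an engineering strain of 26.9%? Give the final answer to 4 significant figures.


epsilon_true = ln(1 + epsilon_eng)
epsilon_true = ln(1 + 0.269)
epsilon_true = 0.2382


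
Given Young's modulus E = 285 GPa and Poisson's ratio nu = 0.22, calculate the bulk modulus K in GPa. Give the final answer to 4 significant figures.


K = E / (3*(1-2*nu))
K = 285 / (3*(1-2*0.22))
K = 169.6 GPa


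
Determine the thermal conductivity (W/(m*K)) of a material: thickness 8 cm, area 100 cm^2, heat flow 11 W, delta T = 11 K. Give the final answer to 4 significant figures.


k = Q*L / (A*dT)
L = 0.08 m, A = 0.01 m^2
k = 11 * 0.08 / (0.01 * 11)
k = 8 W/(m*K)


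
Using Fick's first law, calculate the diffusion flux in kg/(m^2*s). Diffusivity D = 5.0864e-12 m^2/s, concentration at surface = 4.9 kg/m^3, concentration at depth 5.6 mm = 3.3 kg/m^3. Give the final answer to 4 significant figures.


J = -D * (dC/dx) = D * (C1 - C2) / dx
J = 5.0864e-12 * (4.9 - 3.3) / 5.6e-03
J = 1.453e-09 kg/(m^2*s)


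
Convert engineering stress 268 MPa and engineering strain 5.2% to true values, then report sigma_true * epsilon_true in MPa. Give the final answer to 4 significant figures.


sigma_true = sigma_eng * (1 + epsilon_eng)
sigma_true = 268 * (1 + 0.052) = 281.936 MPa
epsilon_true = ln(1 + epsilon_eng)
epsilon_true = ln(1 + 0.052) = 0.0506931
sigma_true * epsilon_true = 281.936 * 0.0506931 = 14.29 MPa


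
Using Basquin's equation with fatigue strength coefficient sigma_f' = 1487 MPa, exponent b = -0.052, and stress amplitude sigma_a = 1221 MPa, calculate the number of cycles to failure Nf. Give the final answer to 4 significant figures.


sigma_a = sigma_f' * (2*Nf)^b
2*Nf = (sigma_a / sigma_f')^(1/b)
2*Nf = (1221 / 1487)^(1/-0.052)
2*Nf = 44.2653
Nf = 22.13 cycles


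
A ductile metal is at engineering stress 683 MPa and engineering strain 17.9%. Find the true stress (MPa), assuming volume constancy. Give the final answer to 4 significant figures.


sigma_true = sigma_eng * (1 + epsilon_eng)
sigma_true = 683 * (1 + 0.179)
sigma_true = 805.3 MPa


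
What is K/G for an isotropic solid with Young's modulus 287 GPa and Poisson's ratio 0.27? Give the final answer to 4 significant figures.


G = E / (2*(1+nu))
G = 287 / (2*(1+0.27)) = 112.992 GPa
K = E / (3*(1-2*nu))
K = 287 / (3*(1-2*0.27)) = 207.971 GPa
K/G = 207.971 / 112.992 = 1.841


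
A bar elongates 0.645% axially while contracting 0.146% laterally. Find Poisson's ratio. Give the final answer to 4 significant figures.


nu = -epsilon_lat / epsilon_axial
Lateral strain is contraction (negative), so using magnitudes:
nu = 0.146 / 0.645
nu = 0.2264


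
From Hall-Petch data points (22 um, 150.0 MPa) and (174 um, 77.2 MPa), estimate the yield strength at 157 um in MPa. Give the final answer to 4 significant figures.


sigma_y = sigma0 + k / sqrt(d)
1/sqrt(d1) = 1/sqrt(2.2e-05) = 213.201;  1/sqrt(d2) = 75.8098
k = (sigma1 - sigma2) / (1/sqrt(d1) - 1/sqrt(d2)) = (150.0 - 77.2) / (213.201 - 75.8098) = 0.529875 MPa*m^0.5
sigma0 = sigma1 - k/sqrt(d1) = 150.0 - 0.529875*213.201 = 37.0303 MPa
sigma_y(d3) = 37.0303 + 0.529875 / sqrt(1.57e-04) = 79.32 MPa


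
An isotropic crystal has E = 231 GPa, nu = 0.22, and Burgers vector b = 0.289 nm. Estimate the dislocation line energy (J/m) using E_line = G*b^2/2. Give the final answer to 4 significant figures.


Step 1: G = E / (2*(1+nu))
G = 231 / (2*(1+0.22)) = 94.6721 GPa = 9.46721e+10 Pa
Step 2: E_line = G*b^2/2
b = 0.289 nm = 2.89e-10 m
E_line = 0.5 * 9.46721e+10 * (2.89e-10)^2 = 3.954e-09 J/m


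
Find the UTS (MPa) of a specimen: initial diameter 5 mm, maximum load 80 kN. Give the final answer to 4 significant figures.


A0 = pi*(d/2)^2 = pi*(5/2)^2 = 19.635 mm^2
UTS = F_max / A0 = 80*1000 / 19.635
UTS = 4074 MPa


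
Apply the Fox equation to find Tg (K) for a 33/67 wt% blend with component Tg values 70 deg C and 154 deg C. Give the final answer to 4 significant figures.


1/Tg = w1/Tg1 + w2/Tg2 (in Kelvin)
Tg1 = 343.15 K, Tg2 = 427.15 K
1/Tg = 0.33/343.15 + 0.67/427.15
Tg = 395.2 K


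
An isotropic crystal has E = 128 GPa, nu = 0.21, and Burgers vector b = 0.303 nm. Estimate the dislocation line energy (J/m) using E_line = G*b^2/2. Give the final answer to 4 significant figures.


Step 1: G = E / (2*(1+nu))
G = 128 / (2*(1+0.21)) = 52.8926 GPa = 5.28926e+10 Pa
Step 2: E_line = G*b^2/2
b = 0.303 nm = 3.03e-10 m
E_line = 0.5 * 5.28926e+10 * (3.03e-10)^2 = 2.428e-09 J/m


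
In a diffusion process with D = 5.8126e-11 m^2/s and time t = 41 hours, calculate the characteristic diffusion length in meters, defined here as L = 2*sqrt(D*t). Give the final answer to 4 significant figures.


t = 41 hr = 147600 s
Diffusion length = 2*sqrt(D*t)
= 2*sqrt(5.8126e-11 * 147600)
= 5.858e-03 m


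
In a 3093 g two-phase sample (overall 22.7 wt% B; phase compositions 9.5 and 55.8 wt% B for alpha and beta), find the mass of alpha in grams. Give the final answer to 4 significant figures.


f_alpha = (C_beta - C0) / (C_beta - C_alpha)
f_alpha = (55.8 - 22.7) / (55.8 - 9.5) = 0.714903
m_alpha = f_alpha * m_total = 0.714903 * 3093 = 2211 g


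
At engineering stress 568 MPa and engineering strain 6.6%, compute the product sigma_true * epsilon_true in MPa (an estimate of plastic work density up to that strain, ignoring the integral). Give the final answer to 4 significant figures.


sigma_true = sigma_eng * (1 + epsilon_eng)
sigma_true = 568 * (1 + 0.066) = 605.488 MPa
epsilon_true = ln(1 + epsilon_eng)
epsilon_true = ln(1 + 0.066) = 0.0639133
sigma_true * epsilon_true = 605.488 * 0.0639133 = 38.7 MPa


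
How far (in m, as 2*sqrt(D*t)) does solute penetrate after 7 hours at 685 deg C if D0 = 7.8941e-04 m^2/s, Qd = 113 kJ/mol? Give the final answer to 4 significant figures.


Step 1: D = D0 * exp(-Qd/(R*T))
T = 958.15 K
D = 7.8941e-04 * exp(-113e3 / (8.314 * 958.15)) = 5.45452e-10 m^2/s
Step 2: L = 2*sqrt(D*t)
t = 7 h = 25200 s
L = 2*sqrt(5.45452e-10 * 25200) = 7.415e-03 m


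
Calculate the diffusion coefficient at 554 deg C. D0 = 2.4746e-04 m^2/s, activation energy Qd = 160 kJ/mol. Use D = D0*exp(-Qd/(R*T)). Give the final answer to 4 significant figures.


D = D0 * exp(-Qd / (R*T))
T = 827.15 K
D = 2.4746e-04 * exp(-160e3 / (8.314 * 827.15))
D = 1.946e-14 m^2/s


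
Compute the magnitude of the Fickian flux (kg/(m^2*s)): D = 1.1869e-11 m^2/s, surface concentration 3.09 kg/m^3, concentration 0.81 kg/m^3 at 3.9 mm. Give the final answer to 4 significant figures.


J = -D * (dC/dx) = D * (C1 - C2) / dx
J = 1.1869e-11 * (3.09 - 0.81) / 3.9e-03
J = 6.939e-09 kg/(m^2*s)


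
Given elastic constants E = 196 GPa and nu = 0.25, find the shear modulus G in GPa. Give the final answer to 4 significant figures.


G = E / (2*(1+nu))
G = 196 / (2*(1+0.25))
G = 78.4 GPa


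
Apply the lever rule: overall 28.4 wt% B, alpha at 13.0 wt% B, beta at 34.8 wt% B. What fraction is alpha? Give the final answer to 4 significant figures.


f_alpha = (C_beta - C0) / (C_beta - C_alpha)
f_alpha = (34.8 - 28.4) / (34.8 - 13.0)
f_alpha = 0.2936


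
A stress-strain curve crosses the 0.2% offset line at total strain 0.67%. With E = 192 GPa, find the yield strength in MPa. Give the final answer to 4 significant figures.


Offset strain = 0.002
Elastic strain at yield = total_strain - offset = 6.7e-03 - 0.002 = 4.7e-03
sigma_y = E * elastic_strain = 192000 * 4.7e-03
sigma_y = 902.4 MPa


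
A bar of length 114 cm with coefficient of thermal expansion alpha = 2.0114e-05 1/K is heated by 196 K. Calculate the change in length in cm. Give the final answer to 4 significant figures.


dL = L0 * alpha * dT
dL = 114 * 2.0114e-05 * 196
dL = 0.4494 cm


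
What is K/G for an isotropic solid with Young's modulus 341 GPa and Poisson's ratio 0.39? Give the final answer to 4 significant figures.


G = E / (2*(1+nu))
G = 341 / (2*(1+0.39)) = 122.662 GPa
K = E / (3*(1-2*nu))
K = 341 / (3*(1-2*0.39)) = 516.667 GPa
K/G = 516.667 / 122.662 = 4.212


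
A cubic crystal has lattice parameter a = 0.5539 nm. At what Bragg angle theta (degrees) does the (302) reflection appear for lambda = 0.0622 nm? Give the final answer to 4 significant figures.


d = a / sqrt(h^2+k^2+l^2)
d = 0.5539 / sqrt(13) = 0.153624 nm
lambda = 2*d*sin(theta)  =>  sin(theta) = lambda / (2*d)
sin(theta) = 0.0622 / (2 * 0.153624) = 0.202442
theta = 11.68 deg


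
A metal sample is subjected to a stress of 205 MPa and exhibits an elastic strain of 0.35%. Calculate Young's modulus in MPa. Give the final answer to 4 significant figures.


E = sigma / epsilon
epsilon = 0.35% = 3.5e-03
E = 205 / 3.5e-03
E = 58570 MPa


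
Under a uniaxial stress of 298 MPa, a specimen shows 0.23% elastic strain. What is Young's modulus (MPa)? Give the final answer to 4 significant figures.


E = sigma / epsilon
epsilon = 0.23% = 2.3e-03
E = 298 / 2.3e-03
E = 129600 MPa


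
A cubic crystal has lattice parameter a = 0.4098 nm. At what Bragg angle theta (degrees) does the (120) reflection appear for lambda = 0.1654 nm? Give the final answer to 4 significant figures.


d = a / sqrt(h^2+k^2+l^2)
d = 0.4098 / sqrt(5) = 0.183268 nm
lambda = 2*d*sin(theta)  =>  sin(theta) = lambda / (2*d)
sin(theta) = 0.1654 / (2 * 0.183268) = 0.451251
theta = 26.82 deg


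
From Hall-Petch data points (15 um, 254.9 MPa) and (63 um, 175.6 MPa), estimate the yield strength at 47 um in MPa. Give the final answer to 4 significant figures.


sigma_y = sigma0 + k / sqrt(d)
1/sqrt(d1) = 1/sqrt(1.5e-05) = 258.199;  1/sqrt(d2) = 125.988
k = (sigma1 - sigma2) / (1/sqrt(d1) - 1/sqrt(d2)) = (254.9 - 175.6) / (258.199 - 125.988) = 0.5998 MPa*m^0.5
sigma0 = sigma1 - k/sqrt(d1) = 254.9 - 0.5998*258.199 = 100.032 MPa
sigma_y(d3) = 100.032 + 0.5998 / sqrt(4.7e-05) = 187.5 MPa


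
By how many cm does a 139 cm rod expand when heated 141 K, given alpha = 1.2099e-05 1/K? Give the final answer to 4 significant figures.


dL = L0 * alpha * dT
dL = 139 * 1.2099e-05 * 141
dL = 0.2371 cm


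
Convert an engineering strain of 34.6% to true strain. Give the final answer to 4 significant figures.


epsilon_true = ln(1 + epsilon_eng)
epsilon_true = ln(1 + 0.346)
epsilon_true = 0.2971


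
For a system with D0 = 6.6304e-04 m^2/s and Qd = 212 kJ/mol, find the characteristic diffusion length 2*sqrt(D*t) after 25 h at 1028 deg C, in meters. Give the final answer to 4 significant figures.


Step 1: D = D0 * exp(-Qd/(R*T))
T = 1301.15 K
D = 6.6304e-04 * exp(-212e3 / (8.314 * 1301.15)) = 2.04407e-12 m^2/s
Step 2: L = 2*sqrt(D*t)
t = 25 h = 90000 s
L = 2*sqrt(2.04407e-12 * 90000) = 8.578e-04 m


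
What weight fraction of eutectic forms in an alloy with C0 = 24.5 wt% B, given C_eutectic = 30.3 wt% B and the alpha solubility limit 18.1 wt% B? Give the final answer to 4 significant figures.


f_primary = (C_e - C0) / (C_e - C_alpha_max)
f_primary = (30.3 - 24.5) / (30.3 - 18.1)
f_primary = 0.47541
f_eutectic = 1 - 0.47541 = 0.5246
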